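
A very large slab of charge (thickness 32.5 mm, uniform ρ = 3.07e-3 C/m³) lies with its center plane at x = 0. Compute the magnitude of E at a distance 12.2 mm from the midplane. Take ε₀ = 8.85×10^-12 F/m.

By symmetry E is perpendicular to the slab. A Gaussian pillbox from −12.2 mm to +12.2 mm (face area A) lies entirely within the slab.
Q_enc = ρ·(2x)·A and flux = 2EA, so 2EA = 2ρxA/ε₀ ⇒ E = |ρ|x/ε₀.
E = (3.07e-3)(0.0122)/(8.85×10^-12) = 4.23×10^6 N/C.

|E| = 4.23e6 N/C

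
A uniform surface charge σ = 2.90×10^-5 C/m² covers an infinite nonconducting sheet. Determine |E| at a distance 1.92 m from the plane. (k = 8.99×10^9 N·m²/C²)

E ≈ 1.64×10^6 N/C

The symmetry is planar: E is normal to the sheet and the same magnitude on both sides. Take a pillbox straddling the sheet with end-cap area A.
Only the two end caps contribute flux: Φ = 2EA. With Q_enc = σA, Gauss's law gives E = |σ|/(2ε₀).
E = 2πk|σ| = 2π(8.99×10^9)(2.90e-5) = 1.64×10^6 N/C.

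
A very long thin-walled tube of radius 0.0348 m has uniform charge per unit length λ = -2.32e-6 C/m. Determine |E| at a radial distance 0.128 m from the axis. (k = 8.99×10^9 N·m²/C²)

3.26×10^5 N/C

Choose a coaxial cylinder of radius r = 0.128 m (arbitrary length L) as the Gaussian surface (r > 0.0348 m).
The full line charge is enclosed: λ_enc = -2.32×10^-6 C/m.
By Gauss's law (flux through the curved wall only), E·2πrL = λ_enc L/ε₀.
E = 2k|λ_enc|/r = 2(8.99×10^9)(2.32e-6)/(0.128) = 3.26×10^5 N/C.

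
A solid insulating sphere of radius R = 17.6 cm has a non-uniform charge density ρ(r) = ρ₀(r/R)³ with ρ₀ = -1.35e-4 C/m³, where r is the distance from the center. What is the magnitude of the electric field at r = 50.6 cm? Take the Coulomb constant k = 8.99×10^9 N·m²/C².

5.41e4 N/C

Symmetry ⇒ E = E(r) r̂. Gaussian sphere of radius r = 50.6 cm (r > R, all charge enclosed).
Q_enc = 4π ∫₀^R ρ₀(r'/R)^3 r'² dr' = 4πρ₀R³/6 = -1.541e-6 C.
Applying ∮E·dA = Q_enc/ε₀ with Φ = E(4πr²):
E = k|Q_enc|/r² = (8.99×10^9)(1.541×10^-6)/(0.506)² = 5.41e4 N/C.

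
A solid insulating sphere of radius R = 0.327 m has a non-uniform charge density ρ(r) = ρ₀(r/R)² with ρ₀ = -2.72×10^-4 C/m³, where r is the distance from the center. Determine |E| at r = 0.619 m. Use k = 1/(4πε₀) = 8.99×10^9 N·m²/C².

By spherical symmetry E is radial; choose a Gaussian sphere of radius r = 0.619 m (r > R, all charge enclosed).
Q_enc = 4π ∫₀^R ρ₀(r'/R)^2 r'² dr' = 4πρ₀R³/5 = -2.39×10^-5 C.
Gauss's law: E·4πr² = Q_enc/ε₀.
E = k|Q_enc|/r² = (8.99×10^9)(2.39e-5)/(0.619)² = 5.61×10^5 N/C.

|E| ≈ 5.61×10^5 N/C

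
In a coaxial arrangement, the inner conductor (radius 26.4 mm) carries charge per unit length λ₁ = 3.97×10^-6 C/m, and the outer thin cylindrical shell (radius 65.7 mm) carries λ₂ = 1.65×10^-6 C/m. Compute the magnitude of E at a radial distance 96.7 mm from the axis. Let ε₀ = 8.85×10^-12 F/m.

By cylindrical symmetry E is radial; use a coaxial Gaussian cylinder of radius 96.7 mm and length L (r > 65.7 mm, enclosing both).
λ_enc = λ₁ + λ₂ = (3.97×10^-6) + (1.65×10^-6) = 5.62e-6 C/m.
Applying ∮E·dA = Q_enc/ε₀ with the end caps contributing no flux:
E = |λ_enc|/(2πε₀r) = (5.62×10^-6)/(2π·8.85×10^-12·0.0967) = 1.05×10^6 N/C.

E ≈ 1.05×10^6 N/C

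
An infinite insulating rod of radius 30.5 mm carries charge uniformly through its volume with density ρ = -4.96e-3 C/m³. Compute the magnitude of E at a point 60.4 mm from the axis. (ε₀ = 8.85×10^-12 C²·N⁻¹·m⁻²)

Coaxial Gaussian cylinder, radius r = 60.4 mm, length L (r > 30.5 mm, full cross-section enclosed).
λ_enc = ρ·πR² = (-4.96×10^-3)π(0.0305)² = -1.45e-5 C/m.
Gauss's law: E·2πrL = λ_enc L/ε₀.
E = |λ_enc|/(2πε₀r) = (1.45×10^-5)/(2π·8.85×10^-12·0.0604) = 4.32e6 N/C.

|E| ≈ 4.32×10^6 N/C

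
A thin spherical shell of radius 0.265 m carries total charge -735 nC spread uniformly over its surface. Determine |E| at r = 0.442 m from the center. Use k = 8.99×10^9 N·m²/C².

Symmetry ⇒ E = E(r) r̂. Gaussian sphere of radius r = 0.442 m (r > 0.265 m).
The entire shell is enclosed: Q_enc = -7.35×10^-7 C.
Applying ∮E·dA = Q_enc/ε₀ with Φ = E(4πr²):
E = k|Q_enc|/r² = (8.99×10^9)(7.35×10^-7)/(0.442)² = 3.38e4 N/C.

E ≈ 3.38×10^4 V/m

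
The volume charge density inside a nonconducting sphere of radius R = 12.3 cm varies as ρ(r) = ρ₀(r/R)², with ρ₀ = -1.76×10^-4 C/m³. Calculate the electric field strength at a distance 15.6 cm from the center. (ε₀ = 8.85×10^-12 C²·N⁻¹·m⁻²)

Take a concentric spherical Gaussian surface of radius r = 15.6 cm (r > R, all charge enclosed).
Q_enc = 4π ∫₀^R ρ₀(r'/R)^2 r'² dr' = 4πρ₀R³/5 = -8.231e-7 C.
Applying ∮E·dA = Q_enc/ε₀ with Φ = E(4πr²):
E = |Q_enc|/(4πε₀r²) = (8.231×10^-7)/(4π·8.85×10^-12·(0.156)²) = 3.04×10^5 N/C.

E ≈ 3.04e5 N/C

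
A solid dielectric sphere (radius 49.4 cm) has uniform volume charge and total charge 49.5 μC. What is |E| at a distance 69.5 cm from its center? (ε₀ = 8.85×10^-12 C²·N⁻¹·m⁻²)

|E| ≈ 9.21×10^5 N/C

Use a concentric Gaussian sphere at r = 69.5 cm (r > R, so the entire charge is enclosed).
Q_enc = 49.5 μC = 4.95×10^-5 C.
Gauss's law: E·4πr² = Q_enc/ε₀.
E = |Q_enc|/(4πε₀r²) = (4.95e-5)/(4π·8.85×10^-12·(0.695)²) = 9.21×10^5 N/C.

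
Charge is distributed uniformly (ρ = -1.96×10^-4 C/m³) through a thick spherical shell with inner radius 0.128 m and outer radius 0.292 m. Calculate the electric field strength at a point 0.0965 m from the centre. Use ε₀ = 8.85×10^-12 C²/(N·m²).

E = 0 (no enclosed charge)

By spherical symmetry E is radial; choose a Gaussian sphere of radius r = 0.0965 m (r < 0.128 m, inside the empty cavity).
Q_enc = 0 (all charge lies at larger r); Gauss's law gives E = 0.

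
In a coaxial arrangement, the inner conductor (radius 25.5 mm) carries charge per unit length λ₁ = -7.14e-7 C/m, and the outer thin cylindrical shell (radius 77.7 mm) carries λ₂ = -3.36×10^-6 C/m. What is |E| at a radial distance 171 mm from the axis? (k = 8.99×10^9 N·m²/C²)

E ≈ 4.28×10^5 N/C

Take a coaxial cylindrical Gaussian surface of radius r = 171 mm and length L (r > 77.7 mm, enclosing both).
λ_enc = λ₁ + λ₂ = (-7.14×10^-7) + (-3.36e-6) = -4.074×10^-6 C/m.
Gauss's law: E·2πrL = λ_enc L/ε₀.
E = 2k|λ_enc|/r = 2(8.99×10^9)(4.074×10^-6)/(0.171) = 4.28e5 N/C.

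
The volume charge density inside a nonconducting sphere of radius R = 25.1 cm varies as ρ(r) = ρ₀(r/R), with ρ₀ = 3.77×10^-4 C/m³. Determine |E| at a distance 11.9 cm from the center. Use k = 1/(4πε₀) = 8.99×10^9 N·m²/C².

E ≈ 6.01×10^5 N/C

Take a concentric spherical Gaussian surface of radius r = 11.9 cm (r < R).
Q_enc = ∫₀^r ρ(r')·4πr'² dr' = (4πρ₀/R) ∫₀^r r'^3 dr' = 4πρ₀ r^4/(4·R) = 9.462×10^-7 C.
Since E is radial and uniform over the Gaussian sphere, Φ = E·4πr² = Q_enc/ε₀.
E = k|Q_enc|/r² = (8.99×10^9)(9.462e-7)/(0.119)² = 6.01×10^5 N/C.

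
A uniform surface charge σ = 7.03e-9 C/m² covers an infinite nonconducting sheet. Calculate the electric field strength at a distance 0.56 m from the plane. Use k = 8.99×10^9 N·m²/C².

Choose a cylindrical pillbox piercing the sheet, end faces (area A) parallel to it.
Flux Φ = 2EA and Q_enc = σA, so 2EA = σA/ε₀ ⇒ E = |σ|/(2ε₀), independent of distance.
E = 2πk|σ| = 2π(8.99×10^9)(7.03×10^-9) = 397 N/C.

|E| = 397 N/C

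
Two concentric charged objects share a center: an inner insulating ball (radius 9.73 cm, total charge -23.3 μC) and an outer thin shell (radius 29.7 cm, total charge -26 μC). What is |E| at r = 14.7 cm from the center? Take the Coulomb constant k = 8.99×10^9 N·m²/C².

By spherical symmetry E is radial; choose a Gaussian sphere of radius r = 14.7 cm (between the bodies, 9.73 cm < r < 29.7 cm).
Only the inner charge is enclosed; the outer shell contributes nothing inside itself. Q_enc = -23.3 μC = -2.33×10^-5 C.
Since E is radial and uniform over the Gaussian sphere, Φ = E·4πr² = Q_enc/ε₀.
E = k|Q_enc|/r² = (8.99×10^9)(2.33e-5)/(0.147)² = 9.69×10^6 N/C.

E ≈ 9.69e6 V/m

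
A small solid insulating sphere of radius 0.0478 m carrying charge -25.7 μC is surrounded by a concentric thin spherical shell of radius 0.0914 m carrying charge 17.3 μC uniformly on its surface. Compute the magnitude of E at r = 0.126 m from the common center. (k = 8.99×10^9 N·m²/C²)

Use a concentric Gaussian sphere at r = 0.126 m (r > 0.0914 m, enclosing both).
Q_enc = (-25.7 μC) + (17.3 μC) = -8.40e-6 C.
By Gauss's law, ∮E·dA = E·4πr² = Q_enc/ε₀.
E = k|Q_enc|/r² = (8.99×10^9)(8.40×10^-6)/(0.126)² = 4.76×10^6 N/C.

|E| = 4.76×10^6 V/m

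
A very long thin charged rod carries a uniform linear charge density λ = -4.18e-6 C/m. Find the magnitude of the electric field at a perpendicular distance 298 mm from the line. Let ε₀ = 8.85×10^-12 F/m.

2.52×10^5 N/C

Choose a coaxial cylinder of radius r = 298 mm (arbitrary length L) as the Gaussian surface.
Q_enc = λL, so λ_enc = -4.18e-6 C/m.
By Gauss's law (flux through the curved wall only), E·2πrL = λ_enc L/ε₀.
E = |λ_enc|/(2πε₀r) = (4.18×10^-6)/(2π·8.85×10^-12·0.298) = 2.52×10^5 N/C.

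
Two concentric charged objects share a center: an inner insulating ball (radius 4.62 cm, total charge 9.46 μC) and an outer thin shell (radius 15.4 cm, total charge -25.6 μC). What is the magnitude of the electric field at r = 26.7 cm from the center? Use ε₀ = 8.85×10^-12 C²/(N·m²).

Take a concentric spherical Gaussian surface of radius r = 26.7 cm (r > 15.4 cm, enclosing both).
Q_enc = (9.46 μC) + (-25.6 μC) = -1.614×10^-5 C.
Applying ∮E·dA = Q_enc/ε₀ with Φ = E(4πr²):
E = |Q_enc|/(4πε₀r²) = (1.614×10^-5)/(4π·8.85×10^-12·(0.267)²) = 2.04×10^6 N/C.

2.04×10^6 V/m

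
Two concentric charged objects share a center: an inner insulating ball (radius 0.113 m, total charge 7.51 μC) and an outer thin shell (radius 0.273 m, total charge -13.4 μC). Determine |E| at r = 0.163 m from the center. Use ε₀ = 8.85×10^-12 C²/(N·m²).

Use a concentric Gaussian sphere at r = 0.163 m (between the bodies, 0.113 m < r < 0.273 m).
Only the inner charge is enclosed; the outer shell contributes nothing inside itself. Q_enc = 7.51 μC = 7.51×10^-6 C.
By Gauss's law, ∮E·dA = E·4πr² = Q_enc/ε₀.
E = |Q_enc|/(4πε₀r²) = (7.51×10^-6)/(4π·8.85×10^-12·(0.163)²) = 2.54×10^6 N/C.

E = 2.54×10^6 N/C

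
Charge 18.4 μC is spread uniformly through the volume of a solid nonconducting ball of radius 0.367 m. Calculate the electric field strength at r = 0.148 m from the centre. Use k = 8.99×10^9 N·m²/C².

Symmetry ⇒ E = E(r) r̂. Gaussian sphere of radius r = 0.148 m (r < R).
Only the charge within r is enclosed: Q_enc = Q·(r/R)³ = (18.4 μC)·(0.148 m/0.367 m)³ = 1.207e-6 C.
By Gauss's law, ∮E·dA = E·4πr² = Q_enc/ε₀.
E = k|Q_enc|/r² = (8.99×10^9)(1.207e-6)/(0.148)² = 4.95e5 N/C.

E ≈ 4.95e5 N/C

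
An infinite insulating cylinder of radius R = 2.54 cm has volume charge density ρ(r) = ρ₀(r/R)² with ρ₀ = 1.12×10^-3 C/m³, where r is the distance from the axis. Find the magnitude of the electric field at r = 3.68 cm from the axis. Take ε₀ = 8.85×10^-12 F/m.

5.55e5 N/C

Take a coaxial cylindrical Gaussian surface of radius r = 3.68 cm and length L (r > R, full charge per length enclosed).
λ_enc = 2π ∫₀^R ρ₀(r'/R)^2 r' dr' = 2πρ₀R²/4 = 1.135×10^-6 C/m.
By Gauss's law (flux through the curved wall only), E·2πrL = λ_enc L/ε₀.
E = |λ_enc|/(2πε₀r) = (1.135×10^-6)/(2π·8.85×10^-12·0.0368) = 5.55×10^5 N/C.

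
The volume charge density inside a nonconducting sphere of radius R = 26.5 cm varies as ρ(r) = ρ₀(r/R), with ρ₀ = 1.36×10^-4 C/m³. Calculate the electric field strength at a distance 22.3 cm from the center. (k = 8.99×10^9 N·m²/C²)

By spherical symmetry E is radial; choose a Gaussian sphere of radius r = 22.3 cm (r < R).
Q_enc = ∫₀^r ρ(r')·4πr'² dr' = (4πρ₀/R) ∫₀^r r'^3 dr' = 4πρ₀ r^4/(4·R) = 3.987×10^-6 C.
By Gauss's law, ∮E·dA = E·4πr² = Q_enc/ε₀.
E = k|Q_enc|/r² = (8.99×10^9)(3.987×10^-6)/(0.223)² = 7.21e5 N/C.

E = 7.21×10^5 N/C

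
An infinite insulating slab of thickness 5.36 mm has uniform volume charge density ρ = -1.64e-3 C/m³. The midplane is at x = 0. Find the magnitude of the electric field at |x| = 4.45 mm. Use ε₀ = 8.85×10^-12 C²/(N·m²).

|E| = 4.97e5 V/m

The point |x| = 4.45 mm lies outside the slab (half-thickness 0.00268 m). A symmetric pillbox spanning the full slab encloses Q_enc = ρ·d·A.
Flux = 2EA ⇒ E = |ρ|d/(2ε₀), independent of distance outside.
E = (1.64×10^-3)(0.00536)/(2·8.85×10^-12) = 4.97×10^5 N/C.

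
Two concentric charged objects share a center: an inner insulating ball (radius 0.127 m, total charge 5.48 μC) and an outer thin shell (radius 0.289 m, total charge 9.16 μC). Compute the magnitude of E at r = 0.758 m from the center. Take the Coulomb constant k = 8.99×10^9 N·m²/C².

Take a concentric spherical Gaussian surface of radius r = 0.758 m (r > 0.289 m, enclosing both).
Q_enc = (5.48 μC) + (9.16 μC) = 1.464×10^-5 C.
Gauss's law: E·4πr² = Q_enc/ε₀.
E = k|Q_enc|/r² = (8.99×10^9)(1.464e-5)/(0.758)² = 2.29×10^5 N/C.

|E| ≈ 2.29×10^5 N/C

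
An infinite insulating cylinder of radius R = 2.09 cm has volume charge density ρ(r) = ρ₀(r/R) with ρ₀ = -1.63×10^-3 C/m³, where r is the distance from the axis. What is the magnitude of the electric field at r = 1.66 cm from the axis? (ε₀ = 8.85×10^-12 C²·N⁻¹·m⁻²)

E = 8.09e5 N/C

Choose a coaxial cylinder of radius r = 1.66 cm (arbitrary length L) as the Gaussian surface (r < R).
Integrating ρ over the cross-section to radius r: λ_enc = (2πρ₀/R) ∫₀^r r'^2 dr' = 2πρ₀ r^3/(3·R) = -7.472e-7 C/m.
By Gauss's law (flux through the curved wall only), E·2πrL = λ_enc L/ε₀.
E = |λ_enc|/(2πε₀r) = (7.472×10^-7)/(2π·8.85×10^-12·0.0166) = 8.09e5 N/C.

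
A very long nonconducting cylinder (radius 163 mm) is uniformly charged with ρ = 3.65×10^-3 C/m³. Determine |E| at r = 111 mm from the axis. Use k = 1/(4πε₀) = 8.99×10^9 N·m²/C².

|E| = 2.29×10^7 N/C

Choose a coaxial cylinder of radius r = 111 mm (arbitrary length L) as the Gaussian surface (r < R).
Charge inside radius r per length L is ρ·πr²·L, so λ_enc = ρπr² = 1.413×10^-4 C/m.
Gauss's law: E·2πrL = λ_enc L/ε₀.
E = 2k|λ_enc|/r = 2(8.99×10^9)(1.413e-4)/(0.111) = 2.29×10^7 N/C.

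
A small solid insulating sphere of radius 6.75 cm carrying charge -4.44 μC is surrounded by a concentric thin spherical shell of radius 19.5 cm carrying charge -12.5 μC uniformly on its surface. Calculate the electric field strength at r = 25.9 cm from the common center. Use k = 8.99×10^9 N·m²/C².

E = 2.27×10^6 N/C

By spherical symmetry E is radial; choose a Gaussian sphere of radius r = 25.9 cm (r > 19.5 cm, enclosing both).
Q_enc = (-4.44 μC) + (-12.5 μC) = -1.694×10^-5 C.
Since E is radial and uniform over the Gaussian sphere, Φ = E·4πr² = Q_enc/ε₀.
E = k|Q_enc|/r² = (8.99×10^9)(1.694×10^-5)/(0.259)² = 2.27×10^6 N/C.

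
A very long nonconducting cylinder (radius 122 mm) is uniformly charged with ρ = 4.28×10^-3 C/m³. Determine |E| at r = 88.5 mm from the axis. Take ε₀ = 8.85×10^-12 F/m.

E ≈ 2.14e7 N/C

Coaxial Gaussian cylinder, radius r = 88.5 mm, length L (r < R).
Enclosed charge per unit length: λ_enc = ρ·πr² = (4.28×10^-3)π(0.0885)² = 1.053e-4 C/m.
Since E is radial and uniform over the curved surface, Φ = E·2πrL = Q_enc/ε₀ = λ_enc L/ε₀.
E = |λ_enc|/(2πε₀r) = (1.053×10^-4)/(2π·8.85×10^-12·0.0885) = 2.14×10^7 N/C.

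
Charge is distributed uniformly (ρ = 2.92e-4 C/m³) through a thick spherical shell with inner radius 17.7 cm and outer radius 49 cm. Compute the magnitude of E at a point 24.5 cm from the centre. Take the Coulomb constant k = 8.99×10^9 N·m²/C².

Use a concentric Gaussian sphere at r = 24.5 cm (within the shell material, 17.7 cm < r < 49 cm).
Only the shell between 17.7 cm and r is enclosed: Q_enc = ρ·(4π/3)(r³ − a³) = (2.92e-4)·(4π/3)·((0.245)³ − (0.177)³) = 1.12×10^-5 C.
Since E is radial and uniform over the Gaussian sphere, Φ = E·4πr² = Q_enc/ε₀.
E = k|Q_enc|/r² = (8.99×10^9)(1.12×10^-5)/(0.245)² = 1.68e6 N/C.

|E| ≈ 1.68×10^6 N/C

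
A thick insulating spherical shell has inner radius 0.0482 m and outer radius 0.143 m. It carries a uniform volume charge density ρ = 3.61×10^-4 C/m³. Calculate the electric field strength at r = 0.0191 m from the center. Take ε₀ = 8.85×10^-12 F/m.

By spherical symmetry E is radial; choose a Gaussian sphere of radius r = 0.0191 m (r < 0.0482 m, inside the empty cavity).
No charge is enclosed, so by Gauss's law E·4πr² = 0 ⇒ E = 0.

E = 0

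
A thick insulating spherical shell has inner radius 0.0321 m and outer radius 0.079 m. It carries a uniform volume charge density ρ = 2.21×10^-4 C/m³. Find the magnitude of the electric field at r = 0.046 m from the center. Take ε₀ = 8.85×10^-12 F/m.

Use a concentric Gaussian sphere at r = 0.046 m (within the shell material, 0.0321 m < r < 0.079 m).
Enclosed charge is the volume from a to r: Q_enc = (4π/3)ρ(r³ − a³) = 5.949×10^-8 C.
Gauss's law: E·4πr² = Q_enc/ε₀.
E = |Q_enc|/(4πε₀r²) = (5.949×10^-8)/(4π·8.85×10^-12·(0.046)²) = 2.53×10^5 N/C.

2.53e5 N/C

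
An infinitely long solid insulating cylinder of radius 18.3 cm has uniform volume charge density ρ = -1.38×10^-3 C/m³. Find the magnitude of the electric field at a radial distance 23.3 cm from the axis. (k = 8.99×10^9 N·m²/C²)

E = 1.12×10^7 N/C

Choose a coaxial cylinder of radius r = 23.3 cm (arbitrary length L) as the Gaussian surface (r > 18.3 cm, full cross-section enclosed).
λ_enc = ρ·πR² = (-1.38×10^-3)π(0.183)² = -1.452×10^-4 C/m.
Applying ∮E·dA = Q_enc/ε₀ with the end caps contributing no flux:
E = 2k|λ_enc|/r = 2(8.99×10^9)(1.452×10^-4)/(0.233) = 1.12×10^7 N/C.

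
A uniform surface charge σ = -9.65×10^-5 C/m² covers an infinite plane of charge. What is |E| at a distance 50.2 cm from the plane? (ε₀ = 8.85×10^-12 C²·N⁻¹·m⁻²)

|E| = 5.45e6 V/m

By planar symmetry E is perpendicular to the sheet and uniform; use a Gaussian pillbox with flat faces of area A on each side of the sheet.
Only the two end caps contribute flux: Φ = 2EA. With Q_enc = σA, Gauss's law gives E = |σ|/(2ε₀).
E = |σ|/(2ε₀) = (9.65×10^-5)/(2·8.85×10^-12) = 5.45×10^6 N/C.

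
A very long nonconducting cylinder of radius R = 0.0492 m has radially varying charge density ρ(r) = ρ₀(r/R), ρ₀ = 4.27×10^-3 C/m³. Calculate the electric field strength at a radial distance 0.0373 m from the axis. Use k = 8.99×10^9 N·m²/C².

|E| = 4.55×10^6 V/m

By cylindrical symmetry E is radial; use a coaxial Gaussian cylinder of radius 0.0373 m and length L (r < R).
Integrating ρ over the cross-section to radius r: λ_enc = (2πρ₀/R) ∫₀^r r'^2 dr' = 2πρ₀ r^3/(3·R) = 9.433×10^-6 C/m.
Gauss's law: E·2πrL = λ_enc L/ε₀.
E = 2k|λ_enc|/r = 2(8.99×10^9)(9.433×10^-6)/(0.0373) = 4.55×10^6 N/C.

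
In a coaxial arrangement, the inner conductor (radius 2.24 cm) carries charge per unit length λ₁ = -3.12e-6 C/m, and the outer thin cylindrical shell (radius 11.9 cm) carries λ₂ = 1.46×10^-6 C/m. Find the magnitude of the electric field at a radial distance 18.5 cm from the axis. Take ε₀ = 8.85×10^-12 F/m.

E ≈ 1.61e5 V/m

Take a coaxial cylindrical Gaussian surface of radius r = 18.5 cm and length L (r > 11.9 cm, enclosing both).
λ_enc = λ₁ + λ₂ = (-3.12×10^-6) + (1.46e-6) = -1.66×10^-6 C/m.
By Gauss's law (flux through the curved wall only), E·2πrL = λ_enc L/ε₀.
E = |λ_enc|/(2πε₀r) = (1.66e-6)/(2π·8.85×10^-12·0.185) = 1.61×10^5 N/C.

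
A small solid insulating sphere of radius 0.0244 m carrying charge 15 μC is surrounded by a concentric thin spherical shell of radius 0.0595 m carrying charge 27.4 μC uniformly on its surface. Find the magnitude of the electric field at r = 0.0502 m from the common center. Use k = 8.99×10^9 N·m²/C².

Use a concentric Gaussian sphere at r = 0.0502 m (between the bodies, 0.0244 m < r < 0.0595 m).
The shell at 0.0595 m lies outside the Gaussian surface, so Q_enc = 15 μC = 1.50×10^-5 C.
Since E is radial and uniform over the Gaussian sphere, Φ = E·4πr² = Q_enc/ε₀.
E = k|Q_enc|/r² = (8.99×10^9)(1.50×10^-5)/(0.0502)² = 5.35×10^7 N/C.

|E| ≈ 5.35e7 N/C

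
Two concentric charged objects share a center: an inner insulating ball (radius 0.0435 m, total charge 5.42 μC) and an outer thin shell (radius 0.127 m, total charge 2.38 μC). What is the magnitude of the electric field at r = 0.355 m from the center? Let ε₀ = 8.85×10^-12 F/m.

|E| = 5.57×10^5 V/m

Use a concentric Gaussian sphere at r = 0.355 m (r > 0.127 m, enclosing both).
Q_enc = (5.42 μC) + (2.38 μC) = 7.80e-6 C.
Gauss's law: E·4πr² = Q_enc/ε₀.
E = |Q_enc|/(4πε₀r²) = (7.80×10^-6)/(4π·8.85×10^-12·(0.355)²) = 5.57×10^5 N/C.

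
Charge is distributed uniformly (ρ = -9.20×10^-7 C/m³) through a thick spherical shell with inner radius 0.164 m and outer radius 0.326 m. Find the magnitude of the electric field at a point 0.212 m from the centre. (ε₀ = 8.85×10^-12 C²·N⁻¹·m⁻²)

Symmetry ⇒ E = E(r) r̂. Gaussian sphere of radius r = 0.212 m (within the shell material, 0.164 m < r < 0.326 m).
Only the shell between 0.164 m and r is enclosed: Q_enc = ρ·(4π/3)(r³ − a³) = (-9.20×10^-7)·(4π/3)·((0.212)³ − (0.164)³) = -1.972×10^-8 C.
Applying ∮E·dA = Q_enc/ε₀ with Φ = E(4πr²):
E = |Q_enc|/(4πε₀r²) = (1.972×10^-8)/(4π·8.85×10^-12·(0.212)²) = 3.95e3 N/C.

|E| ≈ 3.95×10^3 N/C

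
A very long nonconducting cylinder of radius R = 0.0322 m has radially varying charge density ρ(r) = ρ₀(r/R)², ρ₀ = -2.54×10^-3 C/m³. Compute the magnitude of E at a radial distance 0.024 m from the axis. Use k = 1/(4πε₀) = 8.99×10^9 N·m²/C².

9.56e5 N/C

By cylindrical symmetry E is radial; use a coaxial Gaussian cylinder of radius 0.024 m and length L (r < R).
Integrating ρ over the cross-section to radius r: λ_enc = (2πρ₀/R²) ∫₀^r r'^3 dr' = 2πρ₀ r^4/(4·R²) = -1.277×10^-6 C/m.
By Gauss's law (flux through the curved wall only), E·2πrL = λ_enc L/ε₀.
E = 2k|λ_enc|/r = 2(8.99×10^9)(1.277e-6)/(0.024) = 9.56×10^5 N/C.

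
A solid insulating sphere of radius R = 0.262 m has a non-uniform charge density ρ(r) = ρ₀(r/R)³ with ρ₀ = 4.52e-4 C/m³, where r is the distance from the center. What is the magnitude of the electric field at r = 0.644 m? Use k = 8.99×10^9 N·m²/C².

|E| = 3.69×10^5 N/C

By spherical symmetry E is radial; choose a Gaussian sphere of radius r = 0.644 m (r > R, all charge enclosed).
Q_enc = 4π ∫₀^R ρ₀(r'/R)^3 r'² dr' = 4πρ₀R³/6 = 1.703×10^-5 C.
By Gauss's law, ∮E·dA = E·4πr² = Q_enc/ε₀.
E = k|Q_enc|/r² = (8.99×10^9)(1.703e-5)/(0.644)² = 3.69×10^5 N/C.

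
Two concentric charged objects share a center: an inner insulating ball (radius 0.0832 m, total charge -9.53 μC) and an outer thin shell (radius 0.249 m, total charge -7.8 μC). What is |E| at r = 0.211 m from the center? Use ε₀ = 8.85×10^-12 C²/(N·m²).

Use a concentric Gaussian sphere at r = 0.211 m (between the bodies, 0.0832 m < r < 0.249 m).
Only the inner charge is enclosed; the outer shell contributes nothing inside itself. Q_enc = -9.53 μC = -9.53×10^-6 C.
Gauss's law: E·4πr² = Q_enc/ε₀.
E = |Q_enc|/(4πε₀r²) = (9.53×10^-6)/(4π·8.85×10^-12·(0.211)²) = 1.92×10^6 N/C.

1.92×10^6 N/C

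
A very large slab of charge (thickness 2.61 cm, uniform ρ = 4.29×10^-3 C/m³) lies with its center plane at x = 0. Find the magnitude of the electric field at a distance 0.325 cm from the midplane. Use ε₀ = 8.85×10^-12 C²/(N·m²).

By symmetry E is perpendicular to the slab. A Gaussian pillbox from −0.325 cm to +0.325 cm (face area A) lies entirely within the slab.
Q_enc = ρ·(2x)·A and flux = 2EA, so 2EA = 2ρxA/ε₀ ⇒ E = |ρ|x/ε₀.
E = (4.29e-3)(0.00325)/(8.85×10^-12) = 1.58e6 N/C.

1.58×10^6 N/C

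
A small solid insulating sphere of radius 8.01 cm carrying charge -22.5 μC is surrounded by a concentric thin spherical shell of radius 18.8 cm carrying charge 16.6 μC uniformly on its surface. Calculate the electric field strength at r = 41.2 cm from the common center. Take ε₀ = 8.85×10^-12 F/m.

By spherical symmetry E is radial; choose a Gaussian sphere of radius r = 41.2 cm (r > 18.8 cm, enclosing both).
Q_enc = (-22.5 μC) + (16.6 μC) = -5.90e-6 C.
Applying ∮E·dA = Q_enc/ε₀ with Φ = E(4πr²):
E = |Q_enc|/(4πε₀r²) = (5.90×10^-6)/(4π·8.85×10^-12·(0.412)²) = 3.13×10^5 N/C.

E = 3.13×10^5 V/m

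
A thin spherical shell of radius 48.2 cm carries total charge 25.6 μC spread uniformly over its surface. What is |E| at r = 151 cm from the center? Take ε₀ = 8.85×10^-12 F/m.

By spherical symmetry E is radial; choose a Gaussian sphere of radius r = 151 cm (r > 48.2 cm).
The entire shell is enclosed: Q_enc = 2.56×10^-5 C.
By Gauss's law, ∮E·dA = E·4πr² = Q_enc/ε₀.
E = |Q_enc|/(4πε₀r²) = (2.56×10^-5)/(4π·8.85×10^-12·(1.51)²) = 1.01e5 N/C.

E = 1.01×10^5 V/m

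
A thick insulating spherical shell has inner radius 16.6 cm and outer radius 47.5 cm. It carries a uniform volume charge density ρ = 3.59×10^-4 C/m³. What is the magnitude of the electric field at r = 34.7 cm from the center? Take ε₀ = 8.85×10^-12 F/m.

|E| = 4.18×10^6 N/C

Use a concentric Gaussian sphere at r = 34.7 cm (within the shell material, 16.6 cm < r < 47.5 cm).
Enclosed charge is the volume from a to r: Q_enc = (4π/3)ρ(r³ − a³) = 5.595×10^-5 C.
Applying ∮E·dA = Q_enc/ε₀ with Φ = E(4πr²):
E = |Q_enc|/(4πε₀r²) = (5.595×10^-5)/(4π·8.85×10^-12·(0.347)²) = 4.18e6 N/C.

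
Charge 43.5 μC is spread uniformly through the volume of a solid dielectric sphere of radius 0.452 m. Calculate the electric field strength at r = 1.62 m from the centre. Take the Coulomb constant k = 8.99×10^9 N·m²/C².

By spherical symmetry E is radial; choose a Gaussian sphere of radius r = 1.62 m (r > R, so the entire charge is enclosed).
Q_enc = 43.5 μC = 4.35×10^-5 C.
Applying ∮E·dA = Q_enc/ε₀ with Φ = E(4πr²):
E = k|Q_enc|/r² = (8.99×10^9)(4.35×10^-5)/(1.62)² = 1.49e5 N/C.

|E| ≈ 1.49e5 V/m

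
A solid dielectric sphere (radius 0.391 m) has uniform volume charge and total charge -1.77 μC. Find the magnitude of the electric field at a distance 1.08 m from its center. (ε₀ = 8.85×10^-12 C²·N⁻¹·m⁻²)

E ≈ 1.36e4 V/m

Symmetry ⇒ E = E(r) r̂. Gaussian sphere of radius r = 1.08 m (r > R, so the entire charge is enclosed).
Q_enc = -1.77 μC = -1.77e-6 C.
Applying ∮E·dA = Q_enc/ε₀ with Φ = E(4πr²):
E = |Q_enc|/(4πε₀r²) = (1.77e-6)/(4π·8.85×10^-12·(1.08)²) = 1.36×10^4 N/C.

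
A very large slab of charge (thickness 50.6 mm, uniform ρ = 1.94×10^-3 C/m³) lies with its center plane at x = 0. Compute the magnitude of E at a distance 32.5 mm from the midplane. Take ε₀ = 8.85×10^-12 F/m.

E ≈ 5.55e6 N/C

The point |x| = 32.5 mm lies outside the slab (half-thickness 0.0253 m). A symmetric pillbox spanning the full slab encloses Q_enc = ρ·d·A.
Flux = 2EA ⇒ E = |ρ|d/(2ε₀), independent of distance outside.
E = (1.94×10^-3)(0.0506)/(2·8.85×10^-12) = 5.55e6 N/C.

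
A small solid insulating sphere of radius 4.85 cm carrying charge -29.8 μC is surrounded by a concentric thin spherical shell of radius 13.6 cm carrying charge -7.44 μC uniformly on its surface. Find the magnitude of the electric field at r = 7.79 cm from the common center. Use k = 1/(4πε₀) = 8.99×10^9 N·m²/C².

|E| = 4.41×10^7 N/C

Take a concentric spherical Gaussian surface of radius r = 7.79 cm (between the bodies, 4.85 cm < r < 13.6 cm).
The shell at 13.6 cm lies outside the Gaussian surface, so Q_enc = -29.8 μC = -2.98×10^-5 C.
Gauss's law: E·4πr² = Q_enc/ε₀.
E = k|Q_enc|/r² = (8.99×10^9)(2.98×10^-5)/(0.0779)² = 4.41e7 N/C.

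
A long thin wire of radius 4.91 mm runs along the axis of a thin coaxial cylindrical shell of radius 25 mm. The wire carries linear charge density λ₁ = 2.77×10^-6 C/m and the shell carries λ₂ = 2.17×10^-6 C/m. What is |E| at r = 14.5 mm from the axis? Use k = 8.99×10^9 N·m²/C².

Take a coaxial cylindrical Gaussian surface of radius r = 14.5 mm and length L (between the conductors, 4.91 mm < r < 25 mm).
The shell at 25 mm lies outside the Gaussian surface, so λ_enc = λ₁ = 2.77×10^-6 C/m.
Gauss's law: E·2πrL = λ_enc L/ε₀.
E = 2k|λ_enc|/r = 2(8.99×10^9)(2.77×10^-6)/(0.0145) = 3.43e6 N/C.

E = 3.43×10^6 V/m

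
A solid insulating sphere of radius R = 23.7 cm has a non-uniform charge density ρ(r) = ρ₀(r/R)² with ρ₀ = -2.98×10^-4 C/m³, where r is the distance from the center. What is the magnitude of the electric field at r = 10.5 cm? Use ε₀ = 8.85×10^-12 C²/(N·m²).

|E| ≈ 1.39e5 N/C

By spherical symmetry E is radial; choose a Gaussian sphere of radius r = 10.5 cm (r < R).
Integrate the density: Q_enc = 4π ∫₀^r ρ₀(r'/R)^2 r'² dr' = 4πρ₀ r^5/(5·R²) = -1.702×10^-7 C.
Gauss's law: E·4πr² = Q_enc/ε₀.
E = |Q_enc|/(4πε₀r²) = (1.702×10^-7)/(4π·8.85×10^-12·(0.105)²) = 1.39×10^5 N/C.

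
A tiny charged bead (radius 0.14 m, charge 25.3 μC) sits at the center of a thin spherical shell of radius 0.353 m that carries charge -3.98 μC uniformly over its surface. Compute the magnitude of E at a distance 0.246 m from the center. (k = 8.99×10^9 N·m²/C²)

E = 3.76×10^6 V/m

Take a concentric spherical Gaussian surface of radius r = 0.246 m (between the bodies, 0.14 m < r < 0.353 m).
The shell at 0.353 m lies outside the Gaussian surface, so Q_enc = 25.3 μC = 2.53×10^-5 C.
By Gauss's law, ∮E·dA = E·4πr² = Q_enc/ε₀.
E = k|Q_enc|/r² = (8.99×10^9)(2.53×10^-5)/(0.246)² = 3.76×10^6 N/C.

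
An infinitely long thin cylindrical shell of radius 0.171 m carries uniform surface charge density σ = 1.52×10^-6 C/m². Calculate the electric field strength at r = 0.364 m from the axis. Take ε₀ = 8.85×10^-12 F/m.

By cylindrical symmetry E is radial; use a coaxial Gaussian cylinder of radius 0.364 m and length L (r > 0.171 m).
The whole shell is enclosed: λ_enc = σ·2πR = (1.52×10^-6)·2π·(0.171) = 1.633×10^-6 C/m.
Since E is radial and uniform over the curved surface, Φ = E·2πrL = Q_enc/ε₀ = λ_enc L/ε₀.
E = |λ_enc|/(2πε₀r) = (1.633×10^-6)/(2π·8.85×10^-12·0.364) = 8.07e4 N/C.

8.07×10^4 V/m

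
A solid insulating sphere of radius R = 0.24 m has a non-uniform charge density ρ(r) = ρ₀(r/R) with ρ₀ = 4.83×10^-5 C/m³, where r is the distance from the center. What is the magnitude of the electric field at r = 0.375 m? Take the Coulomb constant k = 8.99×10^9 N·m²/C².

E ≈ 1.34e5 V/m

Use a concentric Gaussian sphere at r = 0.375 m (r > R, all charge enclosed).
Q_enc = 4π ∫₀^R ρ₀(r'/R)^1 r'² dr' = 4πρ₀R³/4 = 2.098×10^-6 C.
By Gauss's law, ∮E·dA = E·4πr² = Q_enc/ε₀.
E = k|Q_enc|/r² = (8.99×10^9)(2.098×10^-6)/(0.375)² = 1.34×10^5 N/C.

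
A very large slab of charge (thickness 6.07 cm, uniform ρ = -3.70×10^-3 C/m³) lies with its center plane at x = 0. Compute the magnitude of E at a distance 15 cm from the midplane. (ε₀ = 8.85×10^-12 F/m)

The point |x| = 15 cm lies outside the slab (half-thickness 0.03035 m). A symmetric pillbox spanning the full slab encloses Q_enc = ρ·d·A.
Flux = 2EA ⇒ E = |ρ|d/(2ε₀), independent of distance outside.
E = (3.70e-3)(0.0607)/(2·8.85×10^-12) = 1.27×10^7 N/C.

|E| = 1.27×10^7 N/C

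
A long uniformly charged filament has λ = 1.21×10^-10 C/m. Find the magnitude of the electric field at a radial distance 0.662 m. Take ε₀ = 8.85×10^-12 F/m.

3.29 N/C

Choose a coaxial cylinder of radius r = 0.662 m (arbitrary length L) as the Gaussian surface.
Q_enc = λL, so λ_enc = 1.21×10^-10 C/m.
Applying ∮E·dA = Q_enc/ε₀ with the end caps contributing no flux:
E = |λ_enc|/(2πε₀r) = (1.21×10^-10)/(2π·8.85×10^-12·0.662) = 3.29 N/C.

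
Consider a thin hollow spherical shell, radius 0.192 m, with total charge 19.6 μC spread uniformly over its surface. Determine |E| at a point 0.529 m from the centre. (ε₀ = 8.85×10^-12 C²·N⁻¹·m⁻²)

Use a concentric Gaussian sphere at r = 0.529 m (r > 0.192 m).
The entire shell is enclosed: Q_enc = 1.96×10^-5 C.
Gauss's law: E·4πr² = Q_enc/ε₀.
E = |Q_enc|/(4πε₀r²) = (1.96×10^-5)/(4π·8.85×10^-12·(0.529)²) = 6.30×10^5 N/C.

E ≈ 6.30e5 N/C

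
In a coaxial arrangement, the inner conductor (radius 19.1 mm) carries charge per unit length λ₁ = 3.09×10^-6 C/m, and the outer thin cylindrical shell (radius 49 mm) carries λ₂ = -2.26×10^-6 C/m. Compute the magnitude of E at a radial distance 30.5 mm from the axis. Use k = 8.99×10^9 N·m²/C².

By cylindrical symmetry E is radial; use a coaxial Gaussian cylinder of radius 30.5 mm and length L (between the conductors, 19.1 mm < r < 49 mm).
The shell at 49 mm lies outside the Gaussian surface, so λ_enc = λ₁ = 3.09×10^-6 C/m.
Applying ∮E·dA = Q_enc/ε₀ with the end caps contributing no flux:
E = 2k|λ_enc|/r = 2(8.99×10^9)(3.09×10^-6)/(0.0305) = 1.82×10^6 N/C.

E ≈ 1.82×10^6 N/C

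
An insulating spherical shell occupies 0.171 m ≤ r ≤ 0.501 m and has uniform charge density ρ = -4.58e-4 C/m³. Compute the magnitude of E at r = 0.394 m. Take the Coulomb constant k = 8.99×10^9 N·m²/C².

By spherical symmetry E is radial; choose a Gaussian sphere of radius r = 0.394 m (within the shell material, 0.171 m < r < 0.501 m).
Enclosed charge is the volume from a to r: Q_enc = (4π/3)ρ(r³ − a³) = -1.077×10^-4 C.
By Gauss's law, ∮E·dA = E·4πr² = Q_enc/ε₀.
E = k|Q_enc|/r² = (8.99×10^9)(1.077e-4)/(0.394)² = 6.24×10^6 N/C.

E ≈ 6.24e6 V/m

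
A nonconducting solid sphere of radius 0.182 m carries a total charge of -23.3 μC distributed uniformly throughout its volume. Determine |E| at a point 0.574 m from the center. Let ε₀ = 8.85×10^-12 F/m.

Symmetry ⇒ E = E(r) r̂. Gaussian sphere of radius r = 0.574 m (r > R, so the entire charge is enclosed).
Q_enc = -23.3 μC = -2.33×10^-5 C.
By Gauss's law, ∮E·dA = E·4πr² = Q_enc/ε₀.
E = |Q_enc|/(4πε₀r²) = (2.33×10^-5)/(4π·8.85×10^-12·(0.574)²) = 6.36e5 N/C.

6.36e5 N/C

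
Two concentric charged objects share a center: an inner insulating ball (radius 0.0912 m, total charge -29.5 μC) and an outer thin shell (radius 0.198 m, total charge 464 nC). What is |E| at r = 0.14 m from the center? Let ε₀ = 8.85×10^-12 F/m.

By spherical symmetry E is radial; choose a Gaussian sphere of radius r = 0.14 m (between the bodies, 0.0912 m < r < 0.198 m).
Only the inner charge is enclosed; the outer shell contributes nothing inside itself. Q_enc = -29.5 μC = -2.95×10^-5 C.
Applying ∮E·dA = Q_enc/ε₀ with Φ = E(4πr²):
E = |Q_enc|/(4πε₀r²) = (2.95×10^-5)/(4π·8.85×10^-12·(0.14)²) = 1.35×10^7 N/C.

1.35e7 N/C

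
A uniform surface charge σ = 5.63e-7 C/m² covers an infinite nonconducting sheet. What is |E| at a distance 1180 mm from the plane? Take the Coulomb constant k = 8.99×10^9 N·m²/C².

The symmetry is planar: E is normal to the sheet and the same magnitude on both sides. Take a pillbox straddling the sheet with end-cap area A.
Only the two end caps contribute flux: Φ = 2EA. With Q_enc = σA, Gauss's law gives E = |σ|/(2ε₀).
E = 2πk|σ| = 2π(8.99×10^9)(5.63e-7) = 3.18e4 N/C.

3.18e4 N/C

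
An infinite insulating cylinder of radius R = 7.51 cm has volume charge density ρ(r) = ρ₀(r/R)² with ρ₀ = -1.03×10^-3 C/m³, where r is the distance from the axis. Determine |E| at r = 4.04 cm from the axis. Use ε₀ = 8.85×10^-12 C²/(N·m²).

By cylindrical symmetry E is radial; use a coaxial Gaussian cylinder of radius 4.04 cm and length L (r < R).
λ_enc = ∫₀^r ρ(r')·2πr' dr' = (2πρ₀/R²)·r^4/4 = -7.642e-7 C/m.
Since E is radial and uniform over the curved surface, Φ = E·2πrL = Q_enc/ε₀ = λ_enc L/ε₀.
E = |λ_enc|/(2πε₀r) = (7.642×10^-7)/(2π·8.85×10^-12·0.0404) = 3.40×10^5 N/C.

E ≈ 3.40×10^5 N/C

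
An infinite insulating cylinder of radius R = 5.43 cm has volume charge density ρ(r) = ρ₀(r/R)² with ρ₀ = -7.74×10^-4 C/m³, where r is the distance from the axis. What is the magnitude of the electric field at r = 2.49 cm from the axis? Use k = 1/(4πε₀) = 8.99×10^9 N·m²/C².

Coaxial Gaussian cylinder, radius r = 2.49 cm, length L (r < R).
λ_enc = ∫₀^r ρ(r')·2πr' dr' = (2πρ₀/R²)·r^4/4 = -1.585×10^-7 C/m.
Since E is radial and uniform over the curved surface, Φ = E·2πrL = Q_enc/ε₀ = λ_enc L/ε₀.
E = 2k|λ_enc|/r = 2(8.99×10^9)(1.585×10^-7)/(0.0249) = 1.14×10^5 N/C.

|E| ≈ 1.14×10^5 V/m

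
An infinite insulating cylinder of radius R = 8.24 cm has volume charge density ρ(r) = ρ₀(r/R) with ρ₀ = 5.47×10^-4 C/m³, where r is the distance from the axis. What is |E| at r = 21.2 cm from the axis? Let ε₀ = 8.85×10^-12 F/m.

E ≈ 6.60×10^5 N/C

Choose a coaxial cylinder of radius r = 21.2 cm (arbitrary length L) as the Gaussian surface (r > R, full charge per length enclosed).
λ_enc = 2π ∫₀^R ρ₀(r'/R)^1 r' dr' = 2πρ₀R²/3 = 7.779×10^-6 C/m.
Gauss's law: E·2πrL = λ_enc L/ε₀.
E = |λ_enc|/(2πε₀r) = (7.779e-6)/(2π·8.85×10^-12·0.212) = 6.60×10^5 N/C.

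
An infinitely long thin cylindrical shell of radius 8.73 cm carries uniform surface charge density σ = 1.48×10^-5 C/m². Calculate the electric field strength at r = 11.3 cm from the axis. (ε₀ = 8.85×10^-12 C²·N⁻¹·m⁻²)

|E| = 1.29×10^6 V/m

Choose a coaxial cylinder of radius r = 11.3 cm (arbitrary length L) as the Gaussian surface (r > 8.73 cm).
The whole shell is enclosed: λ_enc = σ·2πR = (1.48e-5)·2π·(0.0873) = 8.118×10^-6 C/m.
By Gauss's law (flux through the curved wall only), E·2πrL = λ_enc L/ε₀.
E = |λ_enc|/(2πε₀r) = (8.118×10^-6)/(2π·8.85×10^-12·0.113) = 1.29×10^6 N/C.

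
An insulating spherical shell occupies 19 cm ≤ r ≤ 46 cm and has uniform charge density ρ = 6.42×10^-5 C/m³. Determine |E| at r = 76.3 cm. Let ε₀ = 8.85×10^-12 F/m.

E = 3.76×10^5 V/m

Use a concentric Gaussian sphere at r = 76.3 cm (r > 46 cm, enclosing the whole shell).
Q_enc = ρ·(4π/3)(b³ − a³) = (6.42×10^-5)·(4π/3)·((0.46)³ − (0.19)³) = 2.433×10^-5 C.
Since E is radial and uniform over the Gaussian sphere, Φ = E·4πr² = Q_enc/ε₀.
E = |Q_enc|/(4πε₀r²) = (2.433×10^-5)/(4π·8.85×10^-12·(0.763)²) = 3.76×10^5 N/C.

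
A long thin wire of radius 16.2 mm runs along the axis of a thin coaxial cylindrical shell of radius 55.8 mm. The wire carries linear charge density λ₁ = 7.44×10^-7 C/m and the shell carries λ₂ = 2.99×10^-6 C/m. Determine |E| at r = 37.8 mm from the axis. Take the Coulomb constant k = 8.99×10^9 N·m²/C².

|E| = 3.54×10^5 N/C

Choose a coaxial cylinder of radius r = 37.8 mm (arbitrary length L) as the Gaussian surface (between the conductors, 16.2 mm < r < 55.8 mm).
The shell at 55.8 mm lies outside the Gaussian surface, so λ_enc = λ₁ = 7.44×10^-7 C/m.
Since E is radial and uniform over the curved surface, Φ = E·2πrL = Q_enc/ε₀ = λ_enc L/ε₀.
E = 2k|λ_enc|/r = 2(8.99×10^9)(7.44×10^-7)/(0.0378) = 3.54×10^5 N/C.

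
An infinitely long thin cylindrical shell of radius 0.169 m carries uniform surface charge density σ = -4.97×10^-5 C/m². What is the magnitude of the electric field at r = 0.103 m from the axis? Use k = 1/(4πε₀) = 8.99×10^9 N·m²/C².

E = 0 (no enclosed charge)

By cylindrical symmetry E is radial; use a coaxial Gaussian cylinder of radius 0.103 m and length L (r < 0.169 m, inside the shell).
All the surface charge lies outside this cylinder: Q_enc = 0, hence E = 0.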